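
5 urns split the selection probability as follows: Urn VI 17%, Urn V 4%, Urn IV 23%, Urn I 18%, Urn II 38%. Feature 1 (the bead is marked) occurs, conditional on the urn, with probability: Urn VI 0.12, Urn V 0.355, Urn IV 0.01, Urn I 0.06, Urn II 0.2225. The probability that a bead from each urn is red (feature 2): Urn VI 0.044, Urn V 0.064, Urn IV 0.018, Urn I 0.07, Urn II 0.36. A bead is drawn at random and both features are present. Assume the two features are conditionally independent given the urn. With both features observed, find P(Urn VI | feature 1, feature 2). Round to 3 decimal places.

By Bayes' rule, posterior ∝ prior × likelihood:
  Urn VI: 0.17 × 0.12 × 0.044 = 0.0008976
  Urn V: 0.04 × 0.355 × 0.064 = 0.0009088
  Urn IV: 0.23 × 0.01 × 0.018 = 0.0000414
  Urn I: 0.18 × 0.06 × 0.07 = 0.000756
  Urn II: 0.38 × 0.2225 × 0.36 = 0.030438
Sum = 0.0330418.
P(Urn VI | evidence) = 0.0008976 / 0.0330418 ≈ 0.027.

0.027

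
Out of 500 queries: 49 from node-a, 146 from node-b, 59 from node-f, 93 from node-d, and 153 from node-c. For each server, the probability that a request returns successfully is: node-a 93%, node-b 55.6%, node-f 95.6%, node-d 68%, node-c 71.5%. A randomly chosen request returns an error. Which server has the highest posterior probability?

Taking complements, P(error | each) = node-a 0.07, node-b 0.444, node-f 0.044, node-d 0.32, node-c 0.285.
Unnormalized posteriors (prior × likelihood):
  node-a: 0.098 × 0.07 = 0.00686
  node-b: 0.292 × 0.444 = 0.129648
  node-f: 0.118 × 0.044 = 0.005192
  node-d: 0.186 × 0.32 = 0.05952
  node-c: 0.306 × 0.285 = 0.08721
Normalizing constant = 0.28843.
Largest term belongs to node-b, so node-b is most probable.

node-b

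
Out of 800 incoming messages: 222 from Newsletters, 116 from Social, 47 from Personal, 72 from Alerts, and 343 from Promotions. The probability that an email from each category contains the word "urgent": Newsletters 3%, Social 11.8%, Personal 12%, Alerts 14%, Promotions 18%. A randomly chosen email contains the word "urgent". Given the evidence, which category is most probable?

Promotions

By Bayes' rule, posterior ∝ prior × likelihood:
  Newsletters: 0.2775 × 0.03 = 0.008325
  Social: 0.145 × 0.118 = 0.01711
  Personal: 0.05875 × 0.12 = 0.00705
  Alerts: 0.09 × 0.14 = 0.0126
  Promotions: 0.42875 × 0.18 = 0.077175
Normalizing constant = 0.12226.
Largest term belongs to Promotions, so Promotions is most probable.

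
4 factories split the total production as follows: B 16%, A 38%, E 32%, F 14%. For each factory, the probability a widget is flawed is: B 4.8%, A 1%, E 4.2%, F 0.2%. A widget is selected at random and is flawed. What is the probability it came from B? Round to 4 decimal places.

0.3048

Compute prior × likelihood for every hypothesis:
  B: 0.16 × 0.048 = 0.00768
  A: 0.38 × 0.01 = 0.0038
  E: 0.32 × 0.042 = 0.01344
  F: 0.14 × 0.002 = 0.00028
Total = 0.0252.
P(B | evidence) = 0.00768 / 0.0252 ≈ 0.3048.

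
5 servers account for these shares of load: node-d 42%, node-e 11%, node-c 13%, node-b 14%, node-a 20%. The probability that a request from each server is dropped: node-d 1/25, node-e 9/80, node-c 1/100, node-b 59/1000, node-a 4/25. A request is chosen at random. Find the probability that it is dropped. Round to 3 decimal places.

By Bayes' rule, posterior ∝ prior × likelihood:
  node-d: 0.42 × 0.04 = 0.0168
  node-e: 0.11 × 0.1125 = 0.012375
  node-c: 0.13 × 0.01 = 0.0013
  node-b: 0.14 × 0.059 = 0.00826
  node-a: 0.2 × 0.16 = 0.032
P(dropped) = 0.0168 + 0.012375 + 0.0013 + 0.00826 + 0.032 = 0.070735 → 0.071.

0.071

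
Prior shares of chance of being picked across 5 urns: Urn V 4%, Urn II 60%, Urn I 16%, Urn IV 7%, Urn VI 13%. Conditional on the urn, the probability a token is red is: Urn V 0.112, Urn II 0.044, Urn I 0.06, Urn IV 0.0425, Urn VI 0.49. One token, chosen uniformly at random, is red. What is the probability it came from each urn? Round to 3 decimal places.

Urn V 0.042, Urn II 0.246, Urn I 0.090, Urn IV 0.028, Urn VI 0.594

Unnormalized posteriors (prior × likelihood):
  Urn V: 0.04 × 0.112 = 0.00448
  Urn II: 0.6 × 0.044 = 0.0264
  Urn I: 0.16 × 0.06 = 0.0096
  Urn IV: 0.07 × 0.0425 = 0.002975
  Urn VI: 0.13 × 0.49 = 0.0637
Normalizing constant = 0.107155.
P(Urn V | red) = 0.00448/0.107155 ≈ 0.042
P(Urn II | red) = 0.0264/0.107155 ≈ 0.246
P(Urn I | red) = 0.0096/0.107155 ≈ 0.090
P(Urn IV | red) = 0.002975/0.107155 ≈ 0.028
P(Urn VI | red) = 0.0637/0.107155 ≈ 0.594
(Check: 0.042+0.246+0.090+0.028+0.594 = 1.000.)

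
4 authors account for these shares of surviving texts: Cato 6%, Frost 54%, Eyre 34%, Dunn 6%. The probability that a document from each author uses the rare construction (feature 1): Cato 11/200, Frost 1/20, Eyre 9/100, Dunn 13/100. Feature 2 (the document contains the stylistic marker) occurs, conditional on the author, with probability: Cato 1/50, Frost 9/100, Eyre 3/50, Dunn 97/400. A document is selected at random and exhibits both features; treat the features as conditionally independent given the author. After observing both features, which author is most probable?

Compute prior × likelihood for every hypothesis:
  Cato: 0.06 × 0.055 × 0.02 = 0.000066
  Frost: 0.54 × 0.05 × 0.09 = 0.00243
  Eyre: 0.34 × 0.09 × 0.06 = 0.001836
  Dunn: 0.06 × 0.13 × 0.2425 = 0.0018915
Total = 0.0062235.
Largest term belongs to Frost, so Frost is most probable.

Frost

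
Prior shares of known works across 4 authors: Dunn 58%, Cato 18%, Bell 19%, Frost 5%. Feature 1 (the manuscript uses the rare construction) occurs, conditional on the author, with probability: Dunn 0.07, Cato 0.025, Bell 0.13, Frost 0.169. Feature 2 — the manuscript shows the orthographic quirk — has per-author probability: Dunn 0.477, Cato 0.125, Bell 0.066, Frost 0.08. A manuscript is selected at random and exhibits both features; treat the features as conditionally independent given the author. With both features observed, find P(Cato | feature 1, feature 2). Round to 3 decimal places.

Compute prior × likelihood for every hypothesis:
  Dunn: 0.58 × 0.07 × 0.477 = 0.0193662
  Cato: 0.18 × 0.025 × 0.125 = 0.0005625
  Bell: 0.19 × 0.13 × 0.066 = 0.0016302
  Frost: 0.05 × 0.169 × 0.08 = 0.000676
Sum = 0.0222349.
P(Cato | evidence) = 0.0005625 / 0.0222349 ≈ 0.025.

0.025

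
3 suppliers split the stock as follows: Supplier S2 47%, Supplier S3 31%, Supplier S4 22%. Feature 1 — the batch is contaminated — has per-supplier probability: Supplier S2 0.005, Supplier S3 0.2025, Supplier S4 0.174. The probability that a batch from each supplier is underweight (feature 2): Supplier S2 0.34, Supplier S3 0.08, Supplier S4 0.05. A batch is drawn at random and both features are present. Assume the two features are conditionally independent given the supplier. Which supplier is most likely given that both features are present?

Supplier S3

Compute prior × likelihood for every hypothesis:
  Supplier S2: 0.47 × 0.005 × 0.34 = 0.000799
  Supplier S3: 0.31 × 0.2025 × 0.08 = 0.005022
  Supplier S4: 0.22 × 0.174 × 0.05 = 0.001914
Normalizing constant = 0.007735.
Largest term belongs to Supplier S3, so Supplier S3 is most probable.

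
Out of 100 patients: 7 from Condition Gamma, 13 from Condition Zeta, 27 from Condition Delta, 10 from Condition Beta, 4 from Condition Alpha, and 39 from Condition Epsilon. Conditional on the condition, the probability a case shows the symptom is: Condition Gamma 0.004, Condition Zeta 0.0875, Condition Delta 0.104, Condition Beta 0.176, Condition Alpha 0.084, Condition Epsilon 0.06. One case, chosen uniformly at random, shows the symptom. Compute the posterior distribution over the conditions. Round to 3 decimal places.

By Bayes' rule, posterior ∝ prior × likelihood:
  Condition Gamma: 0.07 × 0.004 = 0.00028
  Condition Zeta: 0.13 × 0.0875 = 0.011375
  Condition Delta: 0.27 × 0.104 = 0.02808
  Condition Beta: 0.1 × 0.176 = 0.0176
  Condition Alpha: 0.04 × 0.084 = 0.00336
  Condition Epsilon: 0.39 × 0.06 = 0.0234
Total = 0.084095.
P(Condition Gamma | symptomatic) = 0.00028/0.084095 ≈ 0.003
P(Condition Zeta | symptomatic) = 0.011375/0.084095 ≈ 0.135
P(Condition Delta | symptomatic) = 0.02808/0.084095 ≈ 0.334
P(Condition Beta | symptomatic) = 0.0176/0.084095 ≈ 0.209
P(Condition Alpha | symptomatic) = 0.00336/0.084095 ≈ 0.040
P(Condition Epsilon | symptomatic) = 0.0234/0.084095 ≈ 0.278

Condition Gamma 0.003, Condition Zeta 0.135, Condition Delta 0.334, Condition Beta 0.209, Condition Alpha 0.040, Condition Epsilon 0.278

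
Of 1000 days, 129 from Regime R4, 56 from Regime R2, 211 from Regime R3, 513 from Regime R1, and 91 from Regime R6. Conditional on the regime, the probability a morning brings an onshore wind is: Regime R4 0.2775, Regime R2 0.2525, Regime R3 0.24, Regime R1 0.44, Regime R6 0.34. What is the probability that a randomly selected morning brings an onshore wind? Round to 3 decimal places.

0.357

By Bayes' rule, posterior ∝ prior × likelihood:
  Regime R4: 0.129 × 0.2775 = 0.0357975
  Regime R2: 0.056 × 0.2525 = 0.01414
  Regime R3: 0.211 × 0.24 = 0.05064
  Regime R1: 0.513 × 0.44 = 0.22572
  Regime R6: 0.091 × 0.34 = 0.03094
P(onshore) = 0.0357975 + 0.01414 + 0.05064 + 0.22572 + 0.03094 = 0.3572375 → 0.357.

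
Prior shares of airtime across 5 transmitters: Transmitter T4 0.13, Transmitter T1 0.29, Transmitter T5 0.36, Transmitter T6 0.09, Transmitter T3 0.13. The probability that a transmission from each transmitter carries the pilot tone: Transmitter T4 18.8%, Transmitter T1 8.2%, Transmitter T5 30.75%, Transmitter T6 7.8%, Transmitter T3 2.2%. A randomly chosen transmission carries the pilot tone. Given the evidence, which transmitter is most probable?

Transmitter T5

By Bayes' rule, posterior ∝ prior × likelihood:
  Transmitter T4: 0.13 × 0.188 = 0.02444
  Transmitter T1: 0.29 × 0.082 = 0.02378
  Transmitter T5: 0.36 × 0.3075 = 0.1107
  Transmitter T6: 0.09 × 0.078 = 0.00702
  Transmitter T3: 0.13 × 0.022 = 0.00286
Normalizing constant = 0.1688.
Largest term belongs to Transmitter T5, so Transmitter T5 is most probable.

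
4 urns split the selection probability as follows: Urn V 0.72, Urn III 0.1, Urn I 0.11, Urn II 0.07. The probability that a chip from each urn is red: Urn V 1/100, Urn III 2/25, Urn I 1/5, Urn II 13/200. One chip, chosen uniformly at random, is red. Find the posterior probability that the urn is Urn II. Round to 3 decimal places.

By Bayes' rule, posterior ∝ prior × likelihood:
  Urn V: 0.72 × 0.01 = 0.0072
  Urn III: 0.1 × 0.08 = 0.008
  Urn I: 0.11 × 0.2 = 0.022
  Urn II: 0.07 × 0.065 = 0.00455
Sum = 0.04175.
P(Urn II | evidence) = 0.00455 / 0.04175 ≈ 0.109.

0.109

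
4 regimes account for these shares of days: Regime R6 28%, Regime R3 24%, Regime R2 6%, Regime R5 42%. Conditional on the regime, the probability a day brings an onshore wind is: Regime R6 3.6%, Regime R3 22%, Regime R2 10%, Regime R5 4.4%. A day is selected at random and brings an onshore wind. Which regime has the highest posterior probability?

Regime R3

Unnormalized posteriors (prior × likelihood):
  Regime R6: 0.28 × 0.036 = 0.01008
  Regime R3: 0.24 × 0.22 = 0.0528
  Regime R2: 0.06 × 0.1 = 0.006
  Regime R5: 0.42 × 0.044 = 0.01848
Normalizing constant = 0.08736.
Largest term belongs to Regime R3, so Regime R3 is most probable.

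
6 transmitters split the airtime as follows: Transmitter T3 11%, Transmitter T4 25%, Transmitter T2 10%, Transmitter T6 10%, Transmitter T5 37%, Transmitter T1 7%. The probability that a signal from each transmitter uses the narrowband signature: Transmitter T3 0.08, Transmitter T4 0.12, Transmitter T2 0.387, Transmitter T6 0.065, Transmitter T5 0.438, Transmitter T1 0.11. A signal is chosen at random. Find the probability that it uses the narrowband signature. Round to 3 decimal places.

By Bayes' rule, posterior ∝ prior × likelihood:
  Transmitter T3: 0.11 × 0.08 = 0.0088
  Transmitter T4: 0.25 × 0.12 = 0.03
  Transmitter T2: 0.1 × 0.387 = 0.0387
  Transmitter T6: 0.1 × 0.065 = 0.0065
  Transmitter T5: 0.37 × 0.438 = 0.16206
  Transmitter T1: 0.07 × 0.11 = 0.0077
P(narrowband) = 0.0088 + 0.03 + 0.0387 + 0.0065 + 0.16206 + 0.0077 = 0.25376 → 0.254.

0.254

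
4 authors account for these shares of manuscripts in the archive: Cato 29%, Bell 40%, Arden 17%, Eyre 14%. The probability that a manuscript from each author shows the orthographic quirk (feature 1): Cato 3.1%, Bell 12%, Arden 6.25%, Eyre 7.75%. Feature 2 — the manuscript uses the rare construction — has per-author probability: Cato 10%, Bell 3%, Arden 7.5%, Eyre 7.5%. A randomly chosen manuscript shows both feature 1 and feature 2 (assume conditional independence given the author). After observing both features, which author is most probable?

Bell

Unnormalized posteriors (prior × likelihood):
  Cato: 0.29 × 0.031 × 0.1 = 0.000899
  Bell: 0.4 × 0.12 × 0.03 = 0.00144
  Arden: 0.17 × 0.0625 × 0.075 = 0.000796875
  Eyre: 0.14 × 0.0775 × 0.075 = 0.00081375
Normalizing constant = 0.003949625.
Largest term belongs to Bell, so Bell is most probable.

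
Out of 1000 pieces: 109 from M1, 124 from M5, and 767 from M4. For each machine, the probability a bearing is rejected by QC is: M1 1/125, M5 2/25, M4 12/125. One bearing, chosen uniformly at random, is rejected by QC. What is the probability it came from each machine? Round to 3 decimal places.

M1 0.010, M5 0.118, M4 0.872

Unnormalized posteriors (prior × likelihood):
  M1: 0.109 × 0.008 = 0.000872
  M5: 0.124 × 0.08 = 0.00992
  M4: 0.767 × 0.096 = 0.073632
Total = 0.084424.
P(M1 | rejected) = 0.000872/0.084424 ≈ 0.010
P(M5 | rejected) = 0.00992/0.084424 ≈ 0.118
P(M4 | rejected) = 0.073632/0.084424 ≈ 0.872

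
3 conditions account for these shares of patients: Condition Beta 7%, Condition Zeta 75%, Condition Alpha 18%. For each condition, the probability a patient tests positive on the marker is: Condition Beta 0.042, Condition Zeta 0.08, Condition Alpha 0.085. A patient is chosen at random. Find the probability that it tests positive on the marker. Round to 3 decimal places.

0.078

Compute prior × likelihood for every hypothesis:
  Condition Beta: 0.07 × 0.042 = 0.00294
  Condition Zeta: 0.75 × 0.08 = 0.06
  Condition Alpha: 0.18 × 0.085 = 0.0153
P(marker-positive) = 0.00294 + 0.06 + 0.0153 = 0.07824 → 0.078.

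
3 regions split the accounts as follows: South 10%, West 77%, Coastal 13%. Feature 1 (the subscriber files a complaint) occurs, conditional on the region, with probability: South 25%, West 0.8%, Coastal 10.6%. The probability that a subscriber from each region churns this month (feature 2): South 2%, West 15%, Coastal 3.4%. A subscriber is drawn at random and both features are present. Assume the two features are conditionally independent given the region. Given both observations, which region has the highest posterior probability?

West

By Bayes' rule, posterior ∝ prior × likelihood:
  South: 0.1 × 0.25 × 0.02 = 0.0005
  West: 0.77 × 0.008 × 0.15 = 0.000924
  Coastal: 0.13 × 0.106 × 0.034 = 0.00046852
Sum = 0.00189252.
Largest term belongs to West, so West is most probable.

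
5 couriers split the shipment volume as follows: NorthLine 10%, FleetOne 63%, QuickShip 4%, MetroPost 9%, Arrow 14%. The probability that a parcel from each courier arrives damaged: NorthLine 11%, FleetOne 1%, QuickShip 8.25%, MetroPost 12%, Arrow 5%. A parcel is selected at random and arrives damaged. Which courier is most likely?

Compute prior × likelihood for every hypothesis:
  NorthLine: 0.1 × 0.11 = 0.011
  FleetOne: 0.63 × 0.01 = 0.0063
  QuickShip: 0.04 × 0.0825 = 0.0033
  MetroPost: 0.09 × 0.12 = 0.0108
  Arrow: 0.14 × 0.05 = 0.007
Normalizing constant = 0.0384.
Largest term belongs to NorthLine, so NorthLine is most probable.

NorthLine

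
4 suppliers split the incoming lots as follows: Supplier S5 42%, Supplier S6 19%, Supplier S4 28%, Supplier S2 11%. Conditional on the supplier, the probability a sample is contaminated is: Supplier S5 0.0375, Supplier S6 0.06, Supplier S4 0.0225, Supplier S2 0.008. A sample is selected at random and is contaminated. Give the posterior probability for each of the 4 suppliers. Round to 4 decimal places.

Unnormalized posteriors (prior × likelihood):
  Supplier S5: 0.42 × 0.0375 = 0.01575
  Supplier S6: 0.19 × 0.06 = 0.0114
  Supplier S4: 0.28 × 0.0225 = 0.0063
  Supplier S2: 0.11 × 0.008 = 0.00088
Normalizing constant = 0.03433.
P(Supplier S5 | contaminated) = 0.01575/0.03433 ≈ 0.4588
P(Supplier S6 | contaminated) = 0.0114/0.03433 ≈ 0.3321
P(Supplier S4 | contaminated) = 0.0063/0.03433 ≈ 0.1835
P(Supplier S2 | contaminated) = 0.00088/0.03433 ≈ 0.0256

Supplier S5 0.4588, Supplier S6 0.3321, Supplier S4 0.1835, Supplier S2 0.0256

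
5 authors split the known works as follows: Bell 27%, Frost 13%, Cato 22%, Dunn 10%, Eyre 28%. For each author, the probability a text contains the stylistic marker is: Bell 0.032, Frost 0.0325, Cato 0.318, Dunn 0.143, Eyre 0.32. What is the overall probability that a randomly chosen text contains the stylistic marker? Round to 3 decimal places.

Prior × likelihood for each hypothesis:
  Bell: 0.27 × 0.032 = 0.00864
  Frost: 0.13 × 0.0325 = 0.004225
  Cato: 0.22 × 0.318 = 0.06996
  Dunn: 0.1 × 0.143 = 0.0143
  Eyre: 0.28 × 0.32 = 0.0896
P(marker) = 0.00864 + 0.004225 + 0.06996 + 0.0143 + 0.0896 = 0.186725 → 0.187.

0.187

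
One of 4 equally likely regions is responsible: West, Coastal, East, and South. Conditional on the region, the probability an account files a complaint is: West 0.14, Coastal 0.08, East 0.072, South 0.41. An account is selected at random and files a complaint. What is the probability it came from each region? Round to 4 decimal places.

With a uniform prior (1/4 each), posterior ∝ likelihood:
  West: 0.14
  Coastal: 0.08
  East: 0.072
  South: 0.41
Total = 0.702.
P(West | complaint) = 0.14/0.702 ≈ 0.1994
P(Coastal | complaint) = 0.08/0.702 ≈ 0.1140
P(East | complaint) = 0.072/0.702 ≈ 0.1026
P(South | complaint) = 0.41/0.702 ≈ 0.5840

West 0.1994, Coastal 0.1140, East 0.1026, South 0.5840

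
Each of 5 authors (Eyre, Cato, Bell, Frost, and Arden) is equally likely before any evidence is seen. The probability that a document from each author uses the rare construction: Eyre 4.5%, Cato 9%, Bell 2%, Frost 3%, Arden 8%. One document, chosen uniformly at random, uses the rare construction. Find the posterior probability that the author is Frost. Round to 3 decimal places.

0.113

With a uniform prior (1/5 each), posterior ∝ likelihood:
  Eyre: 0.045
  Cato: 0.09
  Bell: 0.02
  Frost: 0.03
  Arden: 0.08
Total = 0.265.
P(Frost | evidence) = 0.03 / 0.265 ≈ 0.113.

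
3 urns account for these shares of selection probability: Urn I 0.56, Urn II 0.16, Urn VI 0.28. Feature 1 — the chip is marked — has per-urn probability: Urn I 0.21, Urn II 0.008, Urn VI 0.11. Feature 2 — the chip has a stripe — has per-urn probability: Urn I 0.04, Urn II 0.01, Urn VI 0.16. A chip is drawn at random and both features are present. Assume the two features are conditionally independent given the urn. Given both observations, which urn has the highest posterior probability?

Urn VI

Compute prior × likelihood for every hypothesis:
  Urn I: 0.56 × 0.21 × 0.04 = 0.004704
  Urn II: 0.16 × 0.008 × 0.01 = 0.0000128
  Urn VI: 0.28 × 0.11 × 0.16 = 0.004928
Normalizing constant = 0.0096448.
Largest term belongs to Urn VI, so Urn VI is most probable.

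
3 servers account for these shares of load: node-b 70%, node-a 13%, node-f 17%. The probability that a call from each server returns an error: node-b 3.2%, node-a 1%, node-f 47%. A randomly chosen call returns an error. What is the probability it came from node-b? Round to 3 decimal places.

0.216

Prior × likelihood for each hypothesis:
  node-b: 0.7 × 0.032 = 0.0224
  node-a: 0.13 × 0.01 = 0.0013
  node-f: 0.17 × 0.47 = 0.0799
Normalizing constant = 0.1036.
P(node-b | evidence) = 0.0224 / 0.1036 ≈ 0.216.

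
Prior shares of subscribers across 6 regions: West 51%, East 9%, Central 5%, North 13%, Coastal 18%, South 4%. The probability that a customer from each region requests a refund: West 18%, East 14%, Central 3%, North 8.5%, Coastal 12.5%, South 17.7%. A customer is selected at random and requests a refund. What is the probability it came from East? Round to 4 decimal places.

0.0860

Prior × likelihood for each hypothesis:
  West: 0.51 × 0.18 = 0.0918
  East: 0.09 × 0.14 = 0.0126
  Central: 0.05 × 0.03 = 0.0015
  North: 0.13 × 0.085 = 0.01105
  Coastal: 0.18 × 0.125 = 0.0225
  South: 0.04 × 0.177 = 0.00708
Sum = 0.14653.
P(East | evidence) = 0.0126 / 0.14653 ≈ 0.0860.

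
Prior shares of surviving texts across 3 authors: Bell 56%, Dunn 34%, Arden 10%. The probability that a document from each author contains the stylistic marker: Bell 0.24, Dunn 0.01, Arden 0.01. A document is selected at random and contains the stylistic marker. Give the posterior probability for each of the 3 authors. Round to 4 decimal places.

Bell 0.9683, Dunn 0.0245, Arden 0.0072

Prior × likelihood for each hypothesis:
  Bell: 0.56 × 0.24 = 0.1344
  Dunn: 0.34 × 0.01 = 0.0034
  Arden: 0.1 × 0.01 = 0.001
Normalizing constant = 0.1388.
P(Bell | marker) = 0.1344/0.1388 ≈ 0.9683
P(Dunn | marker) = 0.0034/0.1388 ≈ 0.0245
P(Arden | marker) = 0.001/0.1388 ≈ 0.0072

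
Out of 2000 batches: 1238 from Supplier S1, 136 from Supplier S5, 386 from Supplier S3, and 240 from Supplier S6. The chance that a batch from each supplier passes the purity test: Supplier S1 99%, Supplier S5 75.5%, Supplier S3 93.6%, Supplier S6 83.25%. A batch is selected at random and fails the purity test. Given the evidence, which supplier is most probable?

Supplier S6

Taking complements, P(off-spec | each) = Supplier S1 0.01, Supplier S5 0.245, Supplier S3 0.064, Supplier S6 0.1675.
Compute prior × likelihood for every hypothesis:
  Supplier S1: 0.619 × 0.01 = 0.00619
  Supplier S5: 0.068 × 0.245 = 0.01666
  Supplier S3: 0.193 × 0.064 = 0.012352
  Supplier S6: 0.12 × 0.1675 = 0.0201
Normalizing constant = 0.055302.
Largest term belongs to Supplier S6, so Supplier S6 is most probable.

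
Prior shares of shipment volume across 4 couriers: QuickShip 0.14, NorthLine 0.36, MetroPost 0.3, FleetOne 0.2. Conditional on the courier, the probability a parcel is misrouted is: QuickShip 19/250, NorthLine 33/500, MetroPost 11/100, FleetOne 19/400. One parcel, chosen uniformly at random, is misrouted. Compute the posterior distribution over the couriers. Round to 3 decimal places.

QuickShip 0.138, NorthLine 0.309, MetroPost 0.429, FleetOne 0.124

Prior × likelihood for each hypothesis:
  QuickShip: 0.14 × 0.076 = 0.01064
  NorthLine: 0.36 × 0.066 = 0.02376
  MetroPost: 0.3 × 0.11 = 0.033
  FleetOne: 0.2 × 0.0475 = 0.0095
Normalizing constant = 0.0769.
P(QuickShip | misrouted) = 0.01064/0.0769 ≈ 0.138
P(NorthLine | misrouted) = 0.02376/0.0769 ≈ 0.309
P(MetroPost | misrouted) = 0.033/0.0769 ≈ 0.429
P(FleetOne | misrouted) = 0.0095/0.0769 ≈ 0.124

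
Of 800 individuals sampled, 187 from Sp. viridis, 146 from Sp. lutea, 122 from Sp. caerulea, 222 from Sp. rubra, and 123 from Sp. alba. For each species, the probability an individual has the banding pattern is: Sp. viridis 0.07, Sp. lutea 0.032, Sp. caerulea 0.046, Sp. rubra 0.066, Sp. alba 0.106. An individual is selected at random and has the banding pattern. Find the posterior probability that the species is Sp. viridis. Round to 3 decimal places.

0.256

Prior × likelihood for each hypothesis:
  Sp. viridis: 0.23375 × 0.07 = 0.0163625
  Sp. lutea: 0.1825 × 0.032 = 0.00584
  Sp. caerulea: 0.1525 × 0.046 = 0.007015
  Sp. rubra: 0.2775 × 0.066 = 0.018315
  Sp. alba: 0.15375 × 0.106 = 0.0162975
Sum = 0.06383.
P(Sp. viridis | evidence) = 0.0163625 / 0.06383 ≈ 0.256.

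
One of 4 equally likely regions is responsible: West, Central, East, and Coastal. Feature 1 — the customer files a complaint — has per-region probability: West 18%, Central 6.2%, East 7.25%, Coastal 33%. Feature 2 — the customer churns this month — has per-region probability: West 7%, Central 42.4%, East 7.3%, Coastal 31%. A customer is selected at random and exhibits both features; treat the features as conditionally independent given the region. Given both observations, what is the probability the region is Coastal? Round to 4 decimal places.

With a uniform prior (1/4 each), posterior ∝ likelihood:
  West: 0.18 × 0.07 = 0.0126
  Central: 0.062 × 0.424 = 0.026288
  East: 0.0725 × 0.073 = 0.0052925
  Coastal: 0.33 × 0.31 = 0.1023
Sum = 0.1464805.
P(Coastal | evidence) = 0.1023 / 0.1464805 ≈ 0.6984.

0.6984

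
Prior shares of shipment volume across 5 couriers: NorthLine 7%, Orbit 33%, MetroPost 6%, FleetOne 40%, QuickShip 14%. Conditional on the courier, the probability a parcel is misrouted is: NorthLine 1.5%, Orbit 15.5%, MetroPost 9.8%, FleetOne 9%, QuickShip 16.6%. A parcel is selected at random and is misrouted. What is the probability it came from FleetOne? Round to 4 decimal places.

0.3069

Unnormalized posteriors (prior × likelihood):
  NorthLine: 0.07 × 0.015 = 0.00105
  Orbit: 0.33 × 0.155 = 0.05115
  MetroPost: 0.06 × 0.098 = 0.00588
  FleetOne: 0.4 × 0.09 = 0.036
  QuickShip: 0.14 × 0.166 = 0.02324
Normalizing constant = 0.11732.
P(FleetOne | evidence) = 0.036 / 0.11732 ≈ 0.3069.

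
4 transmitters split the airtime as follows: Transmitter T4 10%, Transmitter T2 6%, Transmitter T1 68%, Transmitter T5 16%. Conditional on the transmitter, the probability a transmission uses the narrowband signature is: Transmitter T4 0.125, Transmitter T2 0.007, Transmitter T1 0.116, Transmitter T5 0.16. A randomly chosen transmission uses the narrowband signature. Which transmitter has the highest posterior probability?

Transmitter T1

Unnormalized posteriors (prior × likelihood):
  Transmitter T4: 0.1 × 0.125 = 0.0125
  Transmitter T2: 0.06 × 0.007 = 0.00042
  Transmitter T1: 0.68 × 0.116 = 0.07888
  Transmitter T5: 0.16 × 0.16 = 0.0256
Sum = 0.1174.
Largest term belongs to Transmitter T1, so Transmitter T1 is most probable.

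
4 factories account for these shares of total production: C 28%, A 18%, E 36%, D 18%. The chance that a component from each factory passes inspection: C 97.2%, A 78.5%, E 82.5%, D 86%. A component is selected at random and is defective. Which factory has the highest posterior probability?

Taking complements, P(defective | each) = C 0.028, A 0.215, E 0.175, D 0.14.
Compute prior × likelihood for every hypothesis:
  C: 0.28 × 0.028 = 0.00784
  A: 0.18 × 0.215 = 0.0387
  E: 0.36 × 0.175 = 0.063
  D: 0.18 × 0.14 = 0.0252
Total = 0.13474.
Largest term belongs to E, so E is most probable.

E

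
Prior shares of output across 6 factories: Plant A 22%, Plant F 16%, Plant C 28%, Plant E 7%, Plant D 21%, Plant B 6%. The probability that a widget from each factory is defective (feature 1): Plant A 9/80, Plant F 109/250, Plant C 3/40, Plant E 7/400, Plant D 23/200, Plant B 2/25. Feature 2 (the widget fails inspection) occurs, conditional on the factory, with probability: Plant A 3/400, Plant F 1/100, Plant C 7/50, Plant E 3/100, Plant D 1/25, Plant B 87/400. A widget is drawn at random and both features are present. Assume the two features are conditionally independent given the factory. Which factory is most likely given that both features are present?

Plant C

Compute prior × likelihood for every hypothesis:
  Plant A: 0.22 × 0.1125 × 0.0075 = 0.000185625
  Plant F: 0.16 × 0.436 × 0.01 = 0.0006976
  Plant C: 0.28 × 0.075 × 0.14 = 0.00294
  Plant E: 0.07 × 0.0175 × 0.03 = 0.00003675
  Plant D: 0.21 × 0.115 × 0.04 = 0.000966
  Plant B: 0.06 × 0.08 × 0.2175 = 0.001044
Total = 0.005869975.
Largest term belongs to Plant C, so Plant C is most probable.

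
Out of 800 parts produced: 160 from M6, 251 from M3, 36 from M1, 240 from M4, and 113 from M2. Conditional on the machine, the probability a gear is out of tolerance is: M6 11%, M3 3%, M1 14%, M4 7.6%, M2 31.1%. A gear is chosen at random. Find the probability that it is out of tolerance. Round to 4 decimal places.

Compute prior × likelihood for every hypothesis:
  M6: 0.2 × 0.11 = 0.022
  M3: 0.31375 × 0.03 = 0.0094125
  M1: 0.045 × 0.14 = 0.0063
  M4: 0.3 × 0.076 = 0.0228
  M2: 0.14125 × 0.311 = 0.04392875
P(oversize) = 0.022 + 0.0094125 + 0.0063 + 0.0228 + 0.04392875 = 0.10444125 → 0.1044.

0.1044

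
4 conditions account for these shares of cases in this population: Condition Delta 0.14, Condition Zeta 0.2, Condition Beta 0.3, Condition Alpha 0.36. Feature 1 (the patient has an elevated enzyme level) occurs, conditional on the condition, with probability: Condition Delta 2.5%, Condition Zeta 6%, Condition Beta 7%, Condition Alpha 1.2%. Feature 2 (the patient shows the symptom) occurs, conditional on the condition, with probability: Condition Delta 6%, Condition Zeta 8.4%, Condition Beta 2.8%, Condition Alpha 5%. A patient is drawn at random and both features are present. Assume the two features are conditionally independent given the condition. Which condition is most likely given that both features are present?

Condition Zeta

By Bayes' rule, posterior ∝ prior × likelihood:
  Condition Delta: 0.14 × 0.025 × 0.06 = 0.00021
  Condition Zeta: 0.2 × 0.06 × 0.084 = 0.001008
  Condition Beta: 0.3 × 0.07 × 0.028 = 0.000588
  Condition Alpha: 0.36 × 0.012 × 0.05 = 0.000216
Sum = 0.002022.
Largest term belongs to Condition Zeta, so Condition Zeta is most probable.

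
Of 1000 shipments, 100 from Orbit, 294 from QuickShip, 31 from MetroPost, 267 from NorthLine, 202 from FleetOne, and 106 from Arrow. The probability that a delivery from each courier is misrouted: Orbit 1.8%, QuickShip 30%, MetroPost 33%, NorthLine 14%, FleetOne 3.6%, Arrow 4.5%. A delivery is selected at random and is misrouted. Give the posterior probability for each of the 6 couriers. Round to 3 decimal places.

Orbit 0.012, QuickShip 0.589, MetroPost 0.068, NorthLine 0.250, FleetOne 0.049, Arrow 0.032

Compute prior × likelihood for every hypothesis:
  Orbit: 0.1 × 0.018 = 0.0018
  QuickShip: 0.294 × 0.3 = 0.0882
  MetroPost: 0.031 × 0.33 = 0.01023
  NorthLine: 0.267 × 0.14 = 0.03738
  FleetOne: 0.202 × 0.036 = 0.007272
  Arrow: 0.106 × 0.045 = 0.00477
Sum = 0.149652.
P(Orbit | misrouted) = 0.0018/0.149652 ≈ 0.012
P(QuickShip | misrouted) = 0.0882/0.149652 ≈ 0.589
P(MetroPost | misrouted) = 0.01023/0.149652 ≈ 0.068
P(NorthLine | misrouted) = 0.03738/0.149652 ≈ 0.250
P(FleetOne | misrouted) = 0.007272/0.149652 ≈ 0.049
P(Arrow | misrouted) = 0.00477/0.149652 ≈ 0.032
(Check: 0.012+0.589+0.068+0.250+0.049+0.032 = 1.000.)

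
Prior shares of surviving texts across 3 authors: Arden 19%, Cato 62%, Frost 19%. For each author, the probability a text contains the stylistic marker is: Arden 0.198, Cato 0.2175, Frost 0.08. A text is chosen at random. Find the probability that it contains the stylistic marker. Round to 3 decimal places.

Compute prior × likelihood for every hypothesis:
  Arden: 0.19 × 0.198 = 0.03762
  Cato: 0.62 × 0.2175 = 0.13485
  Frost: 0.19 × 0.08 = 0.0152
P(marker) = 0.03762 + 0.13485 + 0.0152 = 0.18767 → 0.188.

0.188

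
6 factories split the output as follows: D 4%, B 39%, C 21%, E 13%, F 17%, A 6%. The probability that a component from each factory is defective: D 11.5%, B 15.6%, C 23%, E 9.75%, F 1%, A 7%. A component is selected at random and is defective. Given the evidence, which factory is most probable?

Prior × likelihood for each hypothesis:
  D: 0.04 × 0.115 = 0.0046
  B: 0.39 × 0.156 = 0.06084
  C: 0.21 × 0.23 = 0.0483
  E: 0.13 × 0.0975 = 0.012675
  F: 0.17 × 0.01 = 0.0017
  A: 0.06 × 0.07 = 0.0042
Sum = 0.132315.
Largest term belongs to B, so B is most probable.

B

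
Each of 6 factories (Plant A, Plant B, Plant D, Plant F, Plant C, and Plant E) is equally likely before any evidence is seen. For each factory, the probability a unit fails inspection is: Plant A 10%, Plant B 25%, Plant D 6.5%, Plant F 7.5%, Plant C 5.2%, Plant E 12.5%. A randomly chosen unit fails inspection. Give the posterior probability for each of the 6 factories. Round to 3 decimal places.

Plant A 0.150, Plant B 0.375, Plant D 0.097, Plant F 0.112, Plant C 0.078, Plant E 0.187

Since the prior is uniform, the posterior is proportional to the likelihood:
  Plant A: 0.1
  Plant B: 0.25
  Plant D: 0.065
  Plant F: 0.075
  Plant C: 0.052
  Plant E: 0.125
Sum = 0.667.
P(Plant A | nonconforming) = 0.1/0.667 ≈ 0.150
P(Plant B | nonconforming) = 0.25/0.667 ≈ 0.375
P(Plant D | nonconforming) = 0.065/0.667 ≈ 0.097
P(Plant F | nonconforming) = 0.075/0.667 ≈ 0.112
P(Plant C | nonconforming) = 0.052/0.667 ≈ 0.078
P(Plant E | nonconforming) = 0.125/0.667 ≈ 0.187
(Check: 0.150+0.375+0.097+0.112+0.078+0.187 = 0.999.)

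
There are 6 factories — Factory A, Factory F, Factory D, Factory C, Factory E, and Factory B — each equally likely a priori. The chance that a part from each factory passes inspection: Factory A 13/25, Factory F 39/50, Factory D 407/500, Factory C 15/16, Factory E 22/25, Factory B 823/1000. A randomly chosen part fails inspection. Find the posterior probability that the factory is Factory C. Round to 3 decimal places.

0.050

Taking complements, P(nonconforming | each) = Factory A 0.48, Factory F 0.22, Factory D 0.186, Factory C 0.0625, Factory E 0.12, Factory B 0.177.
With a uniform prior (1/6 each), posterior ∝ likelihood:
  Factory A: 0.48
  Factory F: 0.22
  Factory D: 0.186
  Factory C: 0.0625
  Factory E: 0.12
  Factory B: 0.177
Total = 1.2455.
P(Factory C | evidence) = 0.0625 / 1.2455 ≈ 0.050.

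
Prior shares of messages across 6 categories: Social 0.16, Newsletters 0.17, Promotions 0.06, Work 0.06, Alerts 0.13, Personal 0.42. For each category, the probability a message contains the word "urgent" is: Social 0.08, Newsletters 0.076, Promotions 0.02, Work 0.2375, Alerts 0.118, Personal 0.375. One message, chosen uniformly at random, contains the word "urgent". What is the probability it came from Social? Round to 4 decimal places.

0.0598

Unnormalized posteriors (prior × likelihood):
  Social: 0.16 × 0.08 = 0.0128
  Newsletters: 0.17 × 0.076 = 0.01292
  Promotions: 0.06 × 0.02 = 0.0012
  Work: 0.06 × 0.2375 = 0.01425
  Alerts: 0.13 × 0.118 = 0.01534
  Personal: 0.42 × 0.375 = 0.1575
Normalizing constant = 0.21401.
P(Social | evidence) = 0.0128 / 0.21401 ≈ 0.0598.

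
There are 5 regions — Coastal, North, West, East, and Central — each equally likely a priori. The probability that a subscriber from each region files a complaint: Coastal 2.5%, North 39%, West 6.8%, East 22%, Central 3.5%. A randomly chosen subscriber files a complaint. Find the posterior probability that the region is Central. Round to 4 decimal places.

0.0474

With a uniform prior (1/5 each), posterior ∝ likelihood:
  Coastal: 0.025
  North: 0.39
  West: 0.068
  East: 0.22
  Central: 0.035
Normalizing constant = 0.738.
P(Central | evidence) = 0.035 / 0.738 ≈ 0.0474.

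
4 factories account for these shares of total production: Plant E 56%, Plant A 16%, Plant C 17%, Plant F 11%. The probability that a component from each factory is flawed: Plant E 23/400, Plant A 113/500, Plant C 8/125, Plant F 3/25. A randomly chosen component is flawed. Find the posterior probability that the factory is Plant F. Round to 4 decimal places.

Unnormalized posteriors (prior × likelihood):
  Plant E: 0.56 × 0.0575 = 0.0322
  Plant A: 0.16 × 0.226 = 0.03616
  Plant C: 0.17 × 0.064 = 0.01088
  Plant F: 0.11 × 0.12 = 0.0132
Normalizing constant = 0.09244.
P(Plant F | evidence) = 0.0132 / 0.09244 ≈ 0.1428.

0.1428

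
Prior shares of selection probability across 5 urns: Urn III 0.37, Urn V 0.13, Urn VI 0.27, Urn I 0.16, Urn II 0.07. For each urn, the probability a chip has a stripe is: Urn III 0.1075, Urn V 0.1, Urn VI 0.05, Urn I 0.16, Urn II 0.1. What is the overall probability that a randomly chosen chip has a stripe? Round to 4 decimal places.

Unnormalized posteriors (prior × likelihood):
  Urn III: 0.37 × 0.1075 = 0.039775
  Urn V: 0.13 × 0.1 = 0.013
  Urn VI: 0.27 × 0.05 = 0.0135
  Urn I: 0.16 × 0.16 = 0.0256
  Urn II: 0.07 × 0.1 = 0.007
P(striped) = 0.039775 + 0.013 + 0.0135 + 0.0256 + 0.007 = 0.098875 → 0.0989.

0.0989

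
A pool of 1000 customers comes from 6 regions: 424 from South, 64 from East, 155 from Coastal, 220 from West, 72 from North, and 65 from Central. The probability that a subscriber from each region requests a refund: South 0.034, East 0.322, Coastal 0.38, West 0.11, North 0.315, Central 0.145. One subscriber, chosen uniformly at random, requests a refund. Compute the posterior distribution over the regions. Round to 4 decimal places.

South 0.0960, East 0.1372, Coastal 0.3921, West 0.1611, North 0.1510, Central 0.0627

By Bayes' rule, posterior ∝ prior × likelihood:
  South: 0.424 × 0.034 = 0.014416
  East: 0.064 × 0.322 = 0.020608
  Coastal: 0.155 × 0.38 = 0.0589
  West: 0.22 × 0.11 = 0.0242
  North: 0.072 × 0.315 = 0.02268
  Central: 0.065 × 0.145 = 0.009425
Normalizing constant = 0.150229.
P(South | refund) = 0.014416/0.150229 ≈ 0.0960
P(East | refund) = 0.020608/0.150229 ≈ 0.1372
P(Coastal | refund) = 0.0589/0.150229 ≈ 0.3921
P(West | refund) = 0.0242/0.150229 ≈ 0.1611
P(North | refund) = 0.02268/0.150229 ≈ 0.1510
P(Central | refund) = 0.009425/0.150229 ≈ 0.0627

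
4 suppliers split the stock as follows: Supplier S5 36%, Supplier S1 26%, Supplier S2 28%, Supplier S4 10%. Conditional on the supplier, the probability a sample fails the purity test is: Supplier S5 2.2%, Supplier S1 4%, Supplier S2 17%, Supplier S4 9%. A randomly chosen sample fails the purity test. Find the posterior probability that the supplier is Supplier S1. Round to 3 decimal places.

Unnormalized posteriors (prior × likelihood):
  Supplier S5: 0.36 × 0.022 = 0.00792
  Supplier S1: 0.26 × 0.04 = 0.0104
  Supplier S2: 0.28 × 0.17 = 0.0476
  Supplier S4: 0.1 × 0.09 = 0.009
Sum = 0.07492.
P(Supplier S1 | evidence) = 0.0104 / 0.07492 ≈ 0.139.

0.139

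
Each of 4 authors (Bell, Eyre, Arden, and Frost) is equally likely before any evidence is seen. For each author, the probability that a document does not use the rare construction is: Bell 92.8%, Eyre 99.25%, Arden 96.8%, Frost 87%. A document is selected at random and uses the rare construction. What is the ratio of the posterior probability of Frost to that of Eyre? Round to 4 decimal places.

17.3333

Taking complements, P(rare-form | each) = Bell 0.072, Eyre 0.0075, Arden 0.032, Frost 0.13.
With a uniform prior (1/4 each), posterior ∝ likelihood:
  Bell: 0.072
  Eyre: 0.0075
  Arden: 0.032
  Frost: 0.13
Sum = 0.2415.
The ratio is 0.13 / 0.0075 (the normalizer cancels) = 17.3333.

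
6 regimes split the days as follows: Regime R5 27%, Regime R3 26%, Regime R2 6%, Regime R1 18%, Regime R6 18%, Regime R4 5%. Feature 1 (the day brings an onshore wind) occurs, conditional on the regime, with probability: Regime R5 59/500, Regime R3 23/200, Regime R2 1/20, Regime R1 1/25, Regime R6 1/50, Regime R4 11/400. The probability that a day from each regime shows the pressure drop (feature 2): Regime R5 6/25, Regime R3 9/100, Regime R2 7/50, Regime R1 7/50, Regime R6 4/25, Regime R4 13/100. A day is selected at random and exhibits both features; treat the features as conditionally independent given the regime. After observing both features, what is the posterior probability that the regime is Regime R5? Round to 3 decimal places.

0.611

By Bayes' rule, posterior ∝ prior × likelihood:
  Regime R5: 0.27 × 0.118 × 0.24 = 0.0076464
  Regime R3: 0.26 × 0.115 × 0.09 = 0.002691
  Regime R2: 0.06 × 0.05 × 0.14 = 0.00042
  Regime R1: 0.18 × 0.04 × 0.14 = 0.001008
  Regime R6: 0.18 × 0.02 × 0.16 = 0.000576
  Regime R4: 0.05 × 0.0275 × 0.13 = 0.00017875
Total = 0.01252015.
P(Regime R5 | evidence) = 0.0076464 / 0.01252015 ≈ 0.611.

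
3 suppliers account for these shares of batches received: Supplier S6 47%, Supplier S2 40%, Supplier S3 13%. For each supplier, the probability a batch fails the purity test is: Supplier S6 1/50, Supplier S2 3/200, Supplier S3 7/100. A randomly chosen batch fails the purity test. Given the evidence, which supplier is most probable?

Supplier S6

Prior × likelihood for each hypothesis:
  Supplier S6: 0.47 × 0.02 = 0.0094
  Supplier S2: 0.4 × 0.015 = 0.006
  Supplier S3: 0.13 × 0.07 = 0.0091
Sum = 0.0245.
Largest term belongs to Supplier S6, so Supplier S6 is most probable.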